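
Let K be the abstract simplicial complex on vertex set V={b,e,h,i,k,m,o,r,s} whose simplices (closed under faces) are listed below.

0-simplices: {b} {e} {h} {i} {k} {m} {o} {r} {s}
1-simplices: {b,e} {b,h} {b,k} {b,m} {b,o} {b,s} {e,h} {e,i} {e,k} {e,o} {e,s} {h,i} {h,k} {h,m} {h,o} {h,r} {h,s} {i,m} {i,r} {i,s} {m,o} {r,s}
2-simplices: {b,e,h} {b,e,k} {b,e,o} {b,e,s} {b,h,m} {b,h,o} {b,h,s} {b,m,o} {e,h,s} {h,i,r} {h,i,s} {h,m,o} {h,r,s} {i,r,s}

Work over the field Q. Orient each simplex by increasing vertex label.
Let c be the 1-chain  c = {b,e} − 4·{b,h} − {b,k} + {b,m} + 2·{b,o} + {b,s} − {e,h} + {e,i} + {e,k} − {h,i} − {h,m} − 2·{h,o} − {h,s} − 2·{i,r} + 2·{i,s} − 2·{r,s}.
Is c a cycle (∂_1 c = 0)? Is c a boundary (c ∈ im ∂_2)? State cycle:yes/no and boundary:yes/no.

n_0=9 n_1=22 n_2=14  [Q]
∂1: piv[be,bh,bk,bm,bo,bs,ei,hr] rk=8  ker:eh,ek,eo,es,hi,hk,hm,ho,hs,im,ir,is,mo,rs
∂2: piv[beh,bek,beo,bes,bhm,bho,bhs,bmo,hir,his,hrs] rk=11  ker:ehs,hmo,irs
∂1c = 0
c vs im∂2: residual ≠ 0 ⇒ not boundary

cycle:yes boundary:no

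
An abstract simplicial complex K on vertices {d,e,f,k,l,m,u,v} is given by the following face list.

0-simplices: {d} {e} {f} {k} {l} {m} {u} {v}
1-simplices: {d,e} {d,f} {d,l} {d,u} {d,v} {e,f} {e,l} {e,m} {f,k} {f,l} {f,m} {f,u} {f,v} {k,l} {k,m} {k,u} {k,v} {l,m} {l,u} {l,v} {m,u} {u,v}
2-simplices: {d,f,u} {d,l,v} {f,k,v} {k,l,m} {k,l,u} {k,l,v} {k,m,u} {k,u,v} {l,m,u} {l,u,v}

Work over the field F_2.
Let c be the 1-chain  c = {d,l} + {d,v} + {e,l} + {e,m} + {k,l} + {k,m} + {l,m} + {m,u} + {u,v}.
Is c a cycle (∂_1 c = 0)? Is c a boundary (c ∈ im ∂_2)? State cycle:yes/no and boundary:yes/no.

cycle:yes boundary:no

n_0=8 n_1=22 n_2=10  [Z2]
∂1: piv[de,df,dl,du,dv,em,fk] rk=7  ker:ef,el,fl,fm,fu,fv,kl,km,ku,kv,lm,lu,lv,mu,uv
∂2: piv[dfu,dlv,fkv,klm,klu,klv,kmu,kuv] rk=8  ker:lmu,luv
∂1c = 0
c vs im∂2: residual ≠ 0 ⇒ not boundary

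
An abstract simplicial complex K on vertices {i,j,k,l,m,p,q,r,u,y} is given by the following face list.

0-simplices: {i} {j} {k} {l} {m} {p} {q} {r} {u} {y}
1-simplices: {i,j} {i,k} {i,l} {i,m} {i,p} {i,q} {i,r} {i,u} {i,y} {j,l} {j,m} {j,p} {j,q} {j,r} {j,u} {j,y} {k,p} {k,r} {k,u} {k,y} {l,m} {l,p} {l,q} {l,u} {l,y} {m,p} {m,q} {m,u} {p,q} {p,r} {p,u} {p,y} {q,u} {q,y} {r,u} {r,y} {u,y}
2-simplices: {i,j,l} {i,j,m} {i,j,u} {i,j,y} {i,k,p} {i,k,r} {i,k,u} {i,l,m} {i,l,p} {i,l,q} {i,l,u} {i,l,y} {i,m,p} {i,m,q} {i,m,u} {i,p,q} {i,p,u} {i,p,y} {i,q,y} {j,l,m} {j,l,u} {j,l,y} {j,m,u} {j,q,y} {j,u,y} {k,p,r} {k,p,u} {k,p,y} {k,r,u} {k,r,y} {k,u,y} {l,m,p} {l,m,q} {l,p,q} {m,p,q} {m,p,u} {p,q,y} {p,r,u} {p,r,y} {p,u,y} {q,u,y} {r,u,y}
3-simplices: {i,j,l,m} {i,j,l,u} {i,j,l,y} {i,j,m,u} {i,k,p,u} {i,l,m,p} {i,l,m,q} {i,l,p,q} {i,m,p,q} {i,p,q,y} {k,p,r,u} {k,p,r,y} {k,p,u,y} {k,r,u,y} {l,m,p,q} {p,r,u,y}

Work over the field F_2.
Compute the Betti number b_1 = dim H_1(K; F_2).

n_0=10 n_1=37 n_2=42 n_3=16  [Z2]
∂1: piv[ij,ik,il,im,ip,iq,ir,iu,iy] rk=9  ker:jl,jm,jp,jq,jr,ju,jy,kp,kr,ku,ky,lm,lp,lq,lu,ly,mp,mq,mu,pq,pr,pu,py,qu,qy,ru,ry,uy
∂2: piv[ijl,ijm,iju,ijy,ikp,ikr,iku,ilm,ilp,ilq,ilu,ily,imp,imq,imu,ipq,ipu,ipy,iqy,jqy,juy,kpr,kpy,kru,kry,quy] rk=26  ker:jlm,jlu,jly,jmu,kpu,kuy,lmp,lmq,lpq,mpq,mpu,pqy,pru,pry,puy,ruy
∂3: piv[ijlm,ijlu,ijly,ijmu,ikpu,ilmp,ilmq,ilpq,impq,ipqy,kpru,kpry,kpuy,kruy] rk=14  ker:lmpq,pruy
b_1=(37−9)−26=2

b_1=2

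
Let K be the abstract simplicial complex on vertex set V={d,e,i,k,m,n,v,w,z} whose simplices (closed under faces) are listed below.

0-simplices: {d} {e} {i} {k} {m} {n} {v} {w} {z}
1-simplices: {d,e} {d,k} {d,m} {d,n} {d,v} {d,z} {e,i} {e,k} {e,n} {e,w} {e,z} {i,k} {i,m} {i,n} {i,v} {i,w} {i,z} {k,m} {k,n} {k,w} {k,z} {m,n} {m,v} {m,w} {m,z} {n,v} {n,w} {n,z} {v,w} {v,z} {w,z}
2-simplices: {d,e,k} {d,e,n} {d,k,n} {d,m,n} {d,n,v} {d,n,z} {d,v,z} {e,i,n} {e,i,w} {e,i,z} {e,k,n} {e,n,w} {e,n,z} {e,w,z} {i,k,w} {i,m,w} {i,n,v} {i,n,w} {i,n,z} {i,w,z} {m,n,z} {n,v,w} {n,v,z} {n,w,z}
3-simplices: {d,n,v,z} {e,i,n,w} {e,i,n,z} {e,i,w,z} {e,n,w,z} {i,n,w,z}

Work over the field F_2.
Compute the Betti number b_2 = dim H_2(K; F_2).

n_0=9 n_1=31 n_2=24 n_3=6  [Z2]
∂1: piv[de,dk,dm,dn,dv,dz,ei,ew] rk=8  ker:ek,en,ez,ik,im,in,iv,iw,iz,km,kn,kw,kz,mn,mv,mw,mz,nv,nw,nz,vw,vz,wz
∂2: piv[dek,den,dkn,dmn,dnv,dnz,dvz,ein,eiw,eiz,enw,enz,ewz,ikw,imw,inv,mnz,nvw] rk=18  ker:ekn,inw,inz,iwz,nvz,nwz
∂3: piv[dnvz,einw,einz,eiwz,enwz] rk=5  ker:inwz
b_2=(24−18)−5=1

b_2=1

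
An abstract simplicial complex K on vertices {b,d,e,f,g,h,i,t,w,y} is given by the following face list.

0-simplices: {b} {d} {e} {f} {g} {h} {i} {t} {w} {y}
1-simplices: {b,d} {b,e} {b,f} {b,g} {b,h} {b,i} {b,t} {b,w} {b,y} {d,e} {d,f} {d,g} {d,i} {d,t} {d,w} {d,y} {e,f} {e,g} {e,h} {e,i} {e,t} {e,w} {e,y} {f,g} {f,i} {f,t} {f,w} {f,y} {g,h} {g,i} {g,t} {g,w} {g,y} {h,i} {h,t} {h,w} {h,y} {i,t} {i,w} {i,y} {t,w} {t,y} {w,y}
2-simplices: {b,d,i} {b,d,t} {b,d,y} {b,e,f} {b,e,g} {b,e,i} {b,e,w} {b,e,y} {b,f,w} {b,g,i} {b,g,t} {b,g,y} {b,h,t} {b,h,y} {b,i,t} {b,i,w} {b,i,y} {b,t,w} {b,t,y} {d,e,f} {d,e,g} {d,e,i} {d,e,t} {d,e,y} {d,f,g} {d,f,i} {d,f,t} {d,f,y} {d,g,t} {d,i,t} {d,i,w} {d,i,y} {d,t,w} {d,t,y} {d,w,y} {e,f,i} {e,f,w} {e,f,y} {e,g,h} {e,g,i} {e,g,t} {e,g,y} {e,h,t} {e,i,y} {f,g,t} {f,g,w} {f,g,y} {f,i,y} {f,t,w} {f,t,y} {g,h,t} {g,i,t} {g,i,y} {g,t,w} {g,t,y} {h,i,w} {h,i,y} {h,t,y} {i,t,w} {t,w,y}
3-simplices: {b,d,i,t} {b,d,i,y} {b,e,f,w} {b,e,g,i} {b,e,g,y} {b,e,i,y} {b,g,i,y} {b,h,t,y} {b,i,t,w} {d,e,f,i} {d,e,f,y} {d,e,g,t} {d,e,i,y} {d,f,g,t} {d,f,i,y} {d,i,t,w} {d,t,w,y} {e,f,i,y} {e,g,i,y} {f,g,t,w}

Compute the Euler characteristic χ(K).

n_0=10 n_1=43 n_2=60 n_3=20
χ=+10−43+60−20=7

χ(K)=7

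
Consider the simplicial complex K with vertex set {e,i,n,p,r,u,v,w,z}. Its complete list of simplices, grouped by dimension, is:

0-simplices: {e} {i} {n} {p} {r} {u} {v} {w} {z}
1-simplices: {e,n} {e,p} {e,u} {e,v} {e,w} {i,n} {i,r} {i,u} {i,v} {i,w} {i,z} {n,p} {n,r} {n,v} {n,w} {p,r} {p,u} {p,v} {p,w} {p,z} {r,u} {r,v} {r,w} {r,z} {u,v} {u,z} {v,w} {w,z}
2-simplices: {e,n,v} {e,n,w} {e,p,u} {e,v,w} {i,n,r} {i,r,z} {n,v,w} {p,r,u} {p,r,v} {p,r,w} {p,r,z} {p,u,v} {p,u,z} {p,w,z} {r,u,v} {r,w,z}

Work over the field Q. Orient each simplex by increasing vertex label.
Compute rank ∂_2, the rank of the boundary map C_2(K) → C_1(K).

rank∂_2=13

n_0=9 n_1=28 n_2=16  [Q]
∂1: piv[en,ep,eu,ev,ew,in,ir,iz] rk=8  ker:iu,iv,iw,np,nr,nv,nw,pr,pu,pv,pw,pz,ru,rv,rw,rz,uv,uz,vw,wz
∂2: piv[env,enw,epu,evw,inr,irz,pru,prv,prw,prz,puv,puz,pwz] rk=13  ker:nvw,ruv,rwz
rk∂_2=13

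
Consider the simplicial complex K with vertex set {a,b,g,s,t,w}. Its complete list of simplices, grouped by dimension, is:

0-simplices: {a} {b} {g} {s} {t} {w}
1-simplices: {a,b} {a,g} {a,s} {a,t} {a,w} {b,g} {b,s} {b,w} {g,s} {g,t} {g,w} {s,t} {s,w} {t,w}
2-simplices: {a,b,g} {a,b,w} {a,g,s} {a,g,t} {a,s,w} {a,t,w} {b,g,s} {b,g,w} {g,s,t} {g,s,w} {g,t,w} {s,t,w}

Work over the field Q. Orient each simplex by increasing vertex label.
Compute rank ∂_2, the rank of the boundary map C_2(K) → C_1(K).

rank∂_2=9

n_0=6 n_1=14 n_2=12  [Q]
∂1: piv[ab,ag,as,at,aw] rk=5  ker:bg,bs,bw,gs,gt,gw,st,sw,tw
∂2: piv[abg,abw,ags,agt,asw,atw,bgs,bgw,gst] rk=9  ker:gsw,gtw,stw
rk∂_2=9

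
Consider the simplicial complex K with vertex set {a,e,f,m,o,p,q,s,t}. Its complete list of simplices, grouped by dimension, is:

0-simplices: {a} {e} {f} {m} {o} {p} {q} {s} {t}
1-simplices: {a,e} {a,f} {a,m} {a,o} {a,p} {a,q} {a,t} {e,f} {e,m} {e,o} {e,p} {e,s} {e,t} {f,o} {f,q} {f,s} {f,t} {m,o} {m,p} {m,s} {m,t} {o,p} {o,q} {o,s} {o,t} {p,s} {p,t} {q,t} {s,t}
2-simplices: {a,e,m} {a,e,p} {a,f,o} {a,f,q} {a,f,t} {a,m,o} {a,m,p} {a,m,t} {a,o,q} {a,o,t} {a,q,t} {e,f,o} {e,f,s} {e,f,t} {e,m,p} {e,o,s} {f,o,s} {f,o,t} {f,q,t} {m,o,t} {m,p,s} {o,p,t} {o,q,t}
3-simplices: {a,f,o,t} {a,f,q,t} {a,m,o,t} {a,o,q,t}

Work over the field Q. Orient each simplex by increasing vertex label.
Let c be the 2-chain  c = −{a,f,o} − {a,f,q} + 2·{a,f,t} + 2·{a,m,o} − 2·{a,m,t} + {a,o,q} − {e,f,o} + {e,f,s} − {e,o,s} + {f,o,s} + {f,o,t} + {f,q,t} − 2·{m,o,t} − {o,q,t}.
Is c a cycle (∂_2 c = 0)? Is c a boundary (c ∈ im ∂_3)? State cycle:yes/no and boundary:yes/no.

cycle:yes boundary:no

n_0=9 n_1=29 n_2=23 n_3=4  [Q]
∂1: piv[ae,af,am,ao,ap,aq,at,es] rk=8  ker:ef,em,eo,ep,et,fo,fq,fs,ft,mo,mp,ms,mt,op,oq,os,ot,ps,pt,qt,st
∂2: piv[aem,aep,afo,afq,aft,amo,amp,amt,aoq,aot,aqt,efo,efs,eft,eos,mps,opt] rk=17  ker:emp,fos,fot,fqt,mot,oqt
∂3: piv[afot,afqt,amot,aoqt] rk=4
∂2c = 0
c vs im∂3: residual ≠ 0 ⇒ not boundary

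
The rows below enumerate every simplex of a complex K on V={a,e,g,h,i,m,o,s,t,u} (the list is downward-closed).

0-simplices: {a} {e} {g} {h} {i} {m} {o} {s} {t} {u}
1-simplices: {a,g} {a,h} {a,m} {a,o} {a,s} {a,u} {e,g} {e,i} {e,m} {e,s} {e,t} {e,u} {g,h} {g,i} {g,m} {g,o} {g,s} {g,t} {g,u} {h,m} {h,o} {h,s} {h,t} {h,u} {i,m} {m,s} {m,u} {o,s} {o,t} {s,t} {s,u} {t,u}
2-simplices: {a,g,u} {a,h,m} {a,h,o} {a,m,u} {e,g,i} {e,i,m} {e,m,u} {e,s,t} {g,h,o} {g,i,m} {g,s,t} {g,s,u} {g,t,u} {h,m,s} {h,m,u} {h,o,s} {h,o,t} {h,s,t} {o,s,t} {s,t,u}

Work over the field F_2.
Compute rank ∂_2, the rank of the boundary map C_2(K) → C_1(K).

n_0=10 n_1=32 n_2=20  [Z2]
∂1: piv[ag,ah,am,ao,as,au,eg,ei,et] rk=9  ker:em,es,eu,gh,gi,gm,go,gs,gt,gu,hm,ho,hs,ht,hu,im,ms,mu,os,ot,st,su,tu
∂2: piv[agu,ahm,aho,amu,egi,eim,emu,est,gho,gim,gst,gsu,gtu,hms,hmu,hos,hot,hst] rk=18  ker:ost,stu
rk∂_2=18

rank∂_2=18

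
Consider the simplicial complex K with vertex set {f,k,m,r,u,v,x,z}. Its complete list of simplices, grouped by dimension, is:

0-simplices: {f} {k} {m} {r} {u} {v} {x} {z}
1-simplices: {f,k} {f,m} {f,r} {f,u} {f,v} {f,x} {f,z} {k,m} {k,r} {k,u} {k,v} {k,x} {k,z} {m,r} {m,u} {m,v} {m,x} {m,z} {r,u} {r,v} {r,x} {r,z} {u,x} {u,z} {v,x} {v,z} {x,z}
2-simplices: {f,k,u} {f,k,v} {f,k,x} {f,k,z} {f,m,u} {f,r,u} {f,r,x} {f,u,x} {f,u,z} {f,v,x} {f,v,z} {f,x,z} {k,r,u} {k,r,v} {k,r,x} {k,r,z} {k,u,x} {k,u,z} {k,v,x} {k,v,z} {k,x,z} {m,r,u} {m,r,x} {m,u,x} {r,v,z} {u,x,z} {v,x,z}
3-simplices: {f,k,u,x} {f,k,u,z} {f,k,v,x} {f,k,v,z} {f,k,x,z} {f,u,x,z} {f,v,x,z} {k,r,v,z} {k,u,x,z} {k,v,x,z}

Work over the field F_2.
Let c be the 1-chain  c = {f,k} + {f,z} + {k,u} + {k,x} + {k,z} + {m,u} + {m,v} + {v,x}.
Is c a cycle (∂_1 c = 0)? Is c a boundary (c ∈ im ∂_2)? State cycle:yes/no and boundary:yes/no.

cycle:yes boundary:no

n_0=8 n_1=27 n_2=27 n_3=10  [Z2]
∂1: piv[fk,fm,fr,fu,fv,fx,fz] rk=7  ker:km,kr,ku,kv,kx,kz,mr,mu,mv,mx,mz,ru,rv,rx,rz,ux,uz,vx,vz,xz
∂2: piv[fku,fkv,fkx,fkz,fmu,fru,frx,fux,fuz,fvx,fvz,fxz,kru,krv,krz,mru,mrx] rk=17  ker:krx,kux,kuz,kvx,kvz,kxz,mux,rvz,uxz,vxz
∂3: piv[fkux,fkuz,fkvx,fkvz,fkxz,fuxz,fvxz,krvz] rk=8  ker:kuxz,kvxz
∂1c = 0
c vs im∂2: residual ≠ 0 ⇒ not boundary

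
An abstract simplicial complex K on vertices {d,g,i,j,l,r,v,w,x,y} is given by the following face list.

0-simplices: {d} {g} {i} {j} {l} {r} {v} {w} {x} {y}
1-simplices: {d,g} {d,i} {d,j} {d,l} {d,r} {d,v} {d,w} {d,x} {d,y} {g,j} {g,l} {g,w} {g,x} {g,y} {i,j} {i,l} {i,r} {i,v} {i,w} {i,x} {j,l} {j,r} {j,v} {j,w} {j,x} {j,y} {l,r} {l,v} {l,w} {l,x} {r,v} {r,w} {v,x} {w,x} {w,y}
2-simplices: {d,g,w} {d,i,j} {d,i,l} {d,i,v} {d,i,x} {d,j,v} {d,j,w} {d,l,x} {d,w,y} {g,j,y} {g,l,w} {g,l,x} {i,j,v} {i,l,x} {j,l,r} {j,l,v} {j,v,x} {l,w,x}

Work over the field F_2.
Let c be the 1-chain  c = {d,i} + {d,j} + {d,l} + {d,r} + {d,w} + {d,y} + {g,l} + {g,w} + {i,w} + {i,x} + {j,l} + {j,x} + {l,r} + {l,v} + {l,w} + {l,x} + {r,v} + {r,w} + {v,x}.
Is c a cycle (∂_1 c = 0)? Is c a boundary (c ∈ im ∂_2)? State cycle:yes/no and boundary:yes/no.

cycle:no boundary:no

n_0=10 n_1=35 n_2=18  [Z2]
∂1: piv[dg,di,dj,dl,dr,dv,dw,dx,dy] rk=9  ker:gj,gl,gw,gx,gy,ij,il,ir,iv,iw,ix,jl,jr,jv,jw,jx,jy,lr,lv,lw,lx,rv,rw,vx,wx,wy
∂2: piv[dgw,dij,dil,div,dix,djv,djw,dlx,dwy,gjy,glw,glx,jlr,jlv,jvx,lwx] rk=16  ker:ijv,ilx
∂1c = {i} + {j} + {l} + {v} + {w} + {y}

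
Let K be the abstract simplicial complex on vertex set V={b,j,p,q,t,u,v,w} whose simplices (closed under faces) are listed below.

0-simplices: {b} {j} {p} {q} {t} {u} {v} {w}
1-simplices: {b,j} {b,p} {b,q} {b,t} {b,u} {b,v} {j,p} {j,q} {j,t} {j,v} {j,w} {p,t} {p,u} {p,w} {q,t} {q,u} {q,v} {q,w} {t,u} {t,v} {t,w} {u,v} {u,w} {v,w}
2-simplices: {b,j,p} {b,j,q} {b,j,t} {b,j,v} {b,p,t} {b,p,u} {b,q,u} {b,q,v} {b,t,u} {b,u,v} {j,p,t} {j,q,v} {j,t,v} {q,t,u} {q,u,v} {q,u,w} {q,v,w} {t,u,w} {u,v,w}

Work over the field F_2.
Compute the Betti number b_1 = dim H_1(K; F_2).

b_1=2

n_0=8 n_1=24 n_2=19  [Z2]
∂1: piv[bj,bp,bq,bt,bu,bv,jw] rk=7  ker:jp,jq,jt,jv,pt,pu,pw,qt,qu,qv,qw,tu,tv,tw,uv,uw,vw
∂2: piv[bjp,bjq,bjt,bjv,bpt,bpu,bqu,bqv,btu,buv,jtv,qtu,quw,qvw,tuw] rk=15  ker:jpt,jqv,quv,uvw
b_1=(24−7)−15=2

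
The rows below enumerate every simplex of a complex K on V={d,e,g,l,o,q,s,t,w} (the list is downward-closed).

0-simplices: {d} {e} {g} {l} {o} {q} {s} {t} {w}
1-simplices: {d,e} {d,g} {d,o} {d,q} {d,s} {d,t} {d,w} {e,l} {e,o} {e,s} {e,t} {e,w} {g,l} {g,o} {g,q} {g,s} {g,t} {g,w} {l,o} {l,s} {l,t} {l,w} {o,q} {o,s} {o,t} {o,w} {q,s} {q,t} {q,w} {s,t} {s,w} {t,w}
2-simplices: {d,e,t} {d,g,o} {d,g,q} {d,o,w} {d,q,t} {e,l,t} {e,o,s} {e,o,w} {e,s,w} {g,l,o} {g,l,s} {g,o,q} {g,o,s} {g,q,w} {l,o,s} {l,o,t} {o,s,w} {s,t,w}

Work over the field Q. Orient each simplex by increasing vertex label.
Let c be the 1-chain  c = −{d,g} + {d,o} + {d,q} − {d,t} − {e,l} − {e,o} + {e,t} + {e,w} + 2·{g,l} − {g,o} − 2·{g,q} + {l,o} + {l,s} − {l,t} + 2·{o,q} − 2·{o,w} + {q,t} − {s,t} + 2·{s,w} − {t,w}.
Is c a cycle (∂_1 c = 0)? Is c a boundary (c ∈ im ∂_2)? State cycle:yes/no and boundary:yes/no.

n_0=9 n_1=32 n_2=18  [Q]
∂1: piv[de,dg,do,dq,ds,dt,dw,el] rk=8  ker:eo,es,et,ew,gl,go,gq,gs,gt,gw,lo,ls,lt,lw,oq,os,ot,ow,qs,qt,qw,st,sw,tw
∂2: piv[det,dgo,dgq,dow,dqt,elt,eos,eow,esw,glo,gls,goq,gos,gqw,lot,stw] rk=16  ker:los,osw
∂1c = 0
c vs im∂2: reduces to 0 ⇒ boundary

cycle:yes boundary:yes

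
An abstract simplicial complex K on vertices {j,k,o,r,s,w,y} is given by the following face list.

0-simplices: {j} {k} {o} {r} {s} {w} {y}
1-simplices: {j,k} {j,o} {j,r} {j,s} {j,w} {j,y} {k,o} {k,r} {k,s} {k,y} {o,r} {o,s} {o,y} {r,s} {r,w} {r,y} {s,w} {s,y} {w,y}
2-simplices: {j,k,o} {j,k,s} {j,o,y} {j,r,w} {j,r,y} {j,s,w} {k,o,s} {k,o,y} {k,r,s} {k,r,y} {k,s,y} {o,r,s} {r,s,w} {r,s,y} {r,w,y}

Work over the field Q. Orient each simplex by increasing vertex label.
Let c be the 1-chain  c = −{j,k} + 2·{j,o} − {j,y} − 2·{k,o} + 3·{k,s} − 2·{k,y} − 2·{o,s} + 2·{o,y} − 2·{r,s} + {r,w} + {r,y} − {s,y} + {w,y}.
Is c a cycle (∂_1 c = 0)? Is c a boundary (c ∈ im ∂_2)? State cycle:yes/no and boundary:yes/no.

n_0=7 n_1=19 n_2=15  [Q]
∂1: piv[jk,jo,jr,js,jw,jy] rk=6  ker:ko,kr,ks,ky,or,os,oy,rs,rw,ry,sw,sy,wy
∂2: piv[jko,jks,joy,jrw,jry,jsw,kos,koy,krs,kry,ksy,ors,rwy] rk=13  ker:rsw,rsy
∂1c = 0
c vs im∂2: reduces to 0 ⇒ boundary

cycle:yes boundary:yes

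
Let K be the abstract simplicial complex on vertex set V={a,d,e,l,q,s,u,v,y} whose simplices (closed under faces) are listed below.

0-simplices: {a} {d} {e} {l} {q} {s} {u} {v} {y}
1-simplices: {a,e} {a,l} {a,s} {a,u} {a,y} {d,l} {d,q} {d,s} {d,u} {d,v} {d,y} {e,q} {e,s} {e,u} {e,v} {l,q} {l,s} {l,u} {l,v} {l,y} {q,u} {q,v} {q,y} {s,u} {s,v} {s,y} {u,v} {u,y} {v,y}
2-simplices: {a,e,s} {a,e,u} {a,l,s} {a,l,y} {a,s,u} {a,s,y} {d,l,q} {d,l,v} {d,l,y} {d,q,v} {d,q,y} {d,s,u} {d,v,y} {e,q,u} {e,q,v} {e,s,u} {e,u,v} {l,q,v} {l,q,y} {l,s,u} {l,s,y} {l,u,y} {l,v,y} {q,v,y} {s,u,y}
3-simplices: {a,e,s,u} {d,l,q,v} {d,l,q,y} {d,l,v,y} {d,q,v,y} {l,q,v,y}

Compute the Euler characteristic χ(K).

n_0=9 n_1=29 n_2=25 n_3=6
χ=+9−29+25−6=-1

χ(K)=-1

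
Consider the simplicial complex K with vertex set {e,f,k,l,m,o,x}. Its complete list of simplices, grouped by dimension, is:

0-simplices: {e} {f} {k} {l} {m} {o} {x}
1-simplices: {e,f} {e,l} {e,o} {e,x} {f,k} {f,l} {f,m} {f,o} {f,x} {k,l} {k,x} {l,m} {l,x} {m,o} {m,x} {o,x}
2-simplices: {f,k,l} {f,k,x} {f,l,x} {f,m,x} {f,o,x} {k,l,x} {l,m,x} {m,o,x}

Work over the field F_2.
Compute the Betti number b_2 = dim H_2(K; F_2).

b_2=1

n_0=7 n_1=16 n_2=8  [Z2]
∂1: piv[ef,el,eo,ex,fk,fm] rk=6  ker:fl,fo,fx,kl,kx,lm,lx,mo,mx,ox
∂2: piv[fkl,fkx,flx,fmx,fox,lmx,mox] rk=7  ker:klx
b_2=(8−7)−0=1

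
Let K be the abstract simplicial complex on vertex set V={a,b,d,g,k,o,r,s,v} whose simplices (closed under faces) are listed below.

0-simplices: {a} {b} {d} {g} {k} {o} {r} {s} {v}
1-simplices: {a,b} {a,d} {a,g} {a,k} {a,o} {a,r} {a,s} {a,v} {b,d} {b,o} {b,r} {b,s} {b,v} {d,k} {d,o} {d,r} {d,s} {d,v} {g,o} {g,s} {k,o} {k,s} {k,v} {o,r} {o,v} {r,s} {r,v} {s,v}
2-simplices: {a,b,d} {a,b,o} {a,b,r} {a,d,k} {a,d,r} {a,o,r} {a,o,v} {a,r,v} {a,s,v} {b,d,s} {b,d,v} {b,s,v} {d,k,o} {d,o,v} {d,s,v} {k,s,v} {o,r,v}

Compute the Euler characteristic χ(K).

n_0=9 n_1=28 n_2=17
χ=+9−28+17=-2

χ(K)=-2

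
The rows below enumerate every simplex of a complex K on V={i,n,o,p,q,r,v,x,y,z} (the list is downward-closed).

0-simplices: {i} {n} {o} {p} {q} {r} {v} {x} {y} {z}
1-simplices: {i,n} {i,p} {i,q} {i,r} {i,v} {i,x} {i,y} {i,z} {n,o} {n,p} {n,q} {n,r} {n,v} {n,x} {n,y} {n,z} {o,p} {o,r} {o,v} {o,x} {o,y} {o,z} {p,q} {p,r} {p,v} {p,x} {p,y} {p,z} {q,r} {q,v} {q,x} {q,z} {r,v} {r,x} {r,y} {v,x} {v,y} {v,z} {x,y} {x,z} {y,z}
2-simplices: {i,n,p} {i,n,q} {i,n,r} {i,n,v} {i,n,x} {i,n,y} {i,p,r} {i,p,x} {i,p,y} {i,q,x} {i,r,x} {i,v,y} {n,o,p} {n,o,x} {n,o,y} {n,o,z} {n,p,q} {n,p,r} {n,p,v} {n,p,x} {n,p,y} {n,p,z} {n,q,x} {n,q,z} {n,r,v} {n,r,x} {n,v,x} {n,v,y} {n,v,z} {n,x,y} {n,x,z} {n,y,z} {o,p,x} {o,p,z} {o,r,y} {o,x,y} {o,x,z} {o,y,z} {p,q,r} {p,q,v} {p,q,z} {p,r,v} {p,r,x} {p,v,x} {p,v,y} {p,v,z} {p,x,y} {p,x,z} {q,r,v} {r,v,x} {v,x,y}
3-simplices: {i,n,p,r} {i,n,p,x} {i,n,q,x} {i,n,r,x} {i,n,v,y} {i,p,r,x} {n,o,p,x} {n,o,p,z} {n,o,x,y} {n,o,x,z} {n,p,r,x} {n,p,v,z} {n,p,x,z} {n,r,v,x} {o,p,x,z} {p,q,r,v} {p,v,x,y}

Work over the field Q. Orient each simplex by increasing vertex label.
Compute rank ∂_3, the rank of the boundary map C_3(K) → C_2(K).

rank∂_3=15

n_0=10 n_1=41 n_2=51 n_3=17  [Q]
∂1: piv[in,ip,iq,ir,iv,ix,iy,iz,no] rk=9  ker:np,nq,nr,nv,nx,ny,nz,op,or,ov,ox,oy,oz,pq,pr,pv,px,py,pz,qr,qv,qx,qz,rv,rx,ry,vx,vy,vz,xy,xz,yz
∂2: piv[inp,inq,inr,inv,inx,iny,ipr,ipx,ipy,iqx,irx,ivy,nop,nox,noy,noz,npq,npv,npz,nqz,nrv,nvx,nvz,nxy,nxz,nyz,ory,pqr,pqv] rk=29  ker:npr,npx,npy,nqx,nrx,nvy,opx,opz,oxy,oxz,oyz,pqz,prv,prx,pvx,pvy,pvz,pxy,pxz,qrv,rvx,vxy
∂3: piv[inpr,inpx,inqx,inrx,invy,iprx,nopx,nopz,noxy,noxz,npvz,npxz,nrvx,pqrv,pvxy] rk=15  ker:nprx,opxz
rk∂_3=15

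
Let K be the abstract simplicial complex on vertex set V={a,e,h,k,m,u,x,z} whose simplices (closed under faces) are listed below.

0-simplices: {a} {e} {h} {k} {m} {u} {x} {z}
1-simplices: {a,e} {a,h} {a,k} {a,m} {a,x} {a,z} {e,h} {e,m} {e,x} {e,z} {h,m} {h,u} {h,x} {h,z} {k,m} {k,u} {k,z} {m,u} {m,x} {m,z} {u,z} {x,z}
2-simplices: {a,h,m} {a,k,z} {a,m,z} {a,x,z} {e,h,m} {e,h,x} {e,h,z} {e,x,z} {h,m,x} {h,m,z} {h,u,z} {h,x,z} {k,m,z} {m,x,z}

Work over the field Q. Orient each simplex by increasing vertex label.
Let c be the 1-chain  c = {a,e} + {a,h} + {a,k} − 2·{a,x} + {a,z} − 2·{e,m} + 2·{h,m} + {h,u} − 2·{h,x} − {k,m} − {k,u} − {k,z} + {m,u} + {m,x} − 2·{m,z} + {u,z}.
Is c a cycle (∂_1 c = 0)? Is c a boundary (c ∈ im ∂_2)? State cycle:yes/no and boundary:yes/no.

cycle:no boundary:no

n_0=8 n_1=22 n_2=14  [Q]
∂1: piv[ae,ah,ak,am,ax,az,hu] rk=7  ker:eh,em,ex,ez,hm,hx,hz,km,ku,kz,mu,mx,mz,uz,xz
∂2: piv[ahm,akz,amz,axz,ehm,ehx,ehz,exz,hmx,hmz,huz,kmz] rk=12  ker:hxz,mxz
∂1c = −2·{a} + 3·{e} + 4·{k} − {m} − 3·{x} − {z}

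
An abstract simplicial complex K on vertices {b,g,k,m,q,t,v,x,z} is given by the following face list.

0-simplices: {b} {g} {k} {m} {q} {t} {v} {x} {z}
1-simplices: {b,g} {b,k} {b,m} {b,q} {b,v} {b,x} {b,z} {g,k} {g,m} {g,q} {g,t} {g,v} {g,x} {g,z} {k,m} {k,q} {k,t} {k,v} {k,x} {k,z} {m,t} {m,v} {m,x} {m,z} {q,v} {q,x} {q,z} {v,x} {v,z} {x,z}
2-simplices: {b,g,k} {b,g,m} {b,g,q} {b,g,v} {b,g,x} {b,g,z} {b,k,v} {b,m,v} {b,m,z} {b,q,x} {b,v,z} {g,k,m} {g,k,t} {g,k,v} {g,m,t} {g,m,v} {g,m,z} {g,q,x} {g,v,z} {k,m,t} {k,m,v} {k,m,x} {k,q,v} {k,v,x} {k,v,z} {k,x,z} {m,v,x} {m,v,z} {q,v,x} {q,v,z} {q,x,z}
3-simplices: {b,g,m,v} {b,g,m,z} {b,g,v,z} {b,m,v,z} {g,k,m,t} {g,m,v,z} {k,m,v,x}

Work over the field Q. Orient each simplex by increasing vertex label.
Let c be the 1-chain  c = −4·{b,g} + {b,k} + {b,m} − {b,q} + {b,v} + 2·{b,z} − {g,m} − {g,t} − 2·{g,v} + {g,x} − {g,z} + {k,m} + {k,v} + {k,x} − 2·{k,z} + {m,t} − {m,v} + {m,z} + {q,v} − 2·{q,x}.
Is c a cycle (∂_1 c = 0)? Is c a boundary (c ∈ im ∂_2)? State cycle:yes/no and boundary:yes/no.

cycle:yes boundary:yes

n_0=9 n_1=30 n_2=31 n_3=7  [Q]
∂1: piv[bg,bk,bm,bq,bv,bx,bz,gt] rk=8  ker:gk,gm,gq,gv,gx,gz,km,kq,kt,kv,kx,kz,mt,mv,mx,mz,qv,qx,qz,vx,vz,xz
∂2: piv[bgk,bgm,bgq,bgv,bgx,bgz,bkv,bmv,bmz,bqx,bvz,gkm,gkt,gmt,kmx,kqv,kvx,kvz,kxz,qvx,qvz] rk=21  ker:gkv,gmv,gmz,gqx,gvz,kmt,kmv,mvx,mvz,qxz
∂3: piv[bgmv,bgmz,bgvz,bmvz,gkmt,kmvx] rk=6  ker:gmvz
∂1c = 0
c vs im∂2: reduces to 0 ⇒ boundary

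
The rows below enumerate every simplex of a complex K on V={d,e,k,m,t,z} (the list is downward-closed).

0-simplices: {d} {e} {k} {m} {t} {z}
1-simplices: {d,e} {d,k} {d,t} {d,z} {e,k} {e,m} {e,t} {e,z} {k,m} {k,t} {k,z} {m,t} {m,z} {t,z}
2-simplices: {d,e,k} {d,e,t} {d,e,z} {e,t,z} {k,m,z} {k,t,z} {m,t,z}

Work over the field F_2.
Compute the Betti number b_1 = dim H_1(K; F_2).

b_1=2

n_0=6 n_1=14 n_2=7  [Z2]
∂1: piv[de,dk,dt,dz,em] rk=5  ker:ek,et,ez,km,kt,kz,mt,mz,tz
∂2: piv[dek,det,dez,etz,kmz,ktz,mtz] rk=7
b_1=(14−5)−7=2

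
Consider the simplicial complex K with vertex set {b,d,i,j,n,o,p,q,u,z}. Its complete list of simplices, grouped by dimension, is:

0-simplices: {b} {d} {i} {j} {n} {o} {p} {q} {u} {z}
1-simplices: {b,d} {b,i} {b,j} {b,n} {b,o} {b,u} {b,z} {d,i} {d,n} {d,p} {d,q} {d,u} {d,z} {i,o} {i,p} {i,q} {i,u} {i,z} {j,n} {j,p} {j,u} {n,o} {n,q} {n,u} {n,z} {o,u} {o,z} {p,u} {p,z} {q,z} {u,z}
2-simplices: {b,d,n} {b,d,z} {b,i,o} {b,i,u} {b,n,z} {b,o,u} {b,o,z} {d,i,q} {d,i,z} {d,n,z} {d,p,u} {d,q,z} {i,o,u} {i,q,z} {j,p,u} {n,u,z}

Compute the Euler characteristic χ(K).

χ(K)=-5

n_0=10 n_1=31 n_2=16
χ=+10−31+16=-5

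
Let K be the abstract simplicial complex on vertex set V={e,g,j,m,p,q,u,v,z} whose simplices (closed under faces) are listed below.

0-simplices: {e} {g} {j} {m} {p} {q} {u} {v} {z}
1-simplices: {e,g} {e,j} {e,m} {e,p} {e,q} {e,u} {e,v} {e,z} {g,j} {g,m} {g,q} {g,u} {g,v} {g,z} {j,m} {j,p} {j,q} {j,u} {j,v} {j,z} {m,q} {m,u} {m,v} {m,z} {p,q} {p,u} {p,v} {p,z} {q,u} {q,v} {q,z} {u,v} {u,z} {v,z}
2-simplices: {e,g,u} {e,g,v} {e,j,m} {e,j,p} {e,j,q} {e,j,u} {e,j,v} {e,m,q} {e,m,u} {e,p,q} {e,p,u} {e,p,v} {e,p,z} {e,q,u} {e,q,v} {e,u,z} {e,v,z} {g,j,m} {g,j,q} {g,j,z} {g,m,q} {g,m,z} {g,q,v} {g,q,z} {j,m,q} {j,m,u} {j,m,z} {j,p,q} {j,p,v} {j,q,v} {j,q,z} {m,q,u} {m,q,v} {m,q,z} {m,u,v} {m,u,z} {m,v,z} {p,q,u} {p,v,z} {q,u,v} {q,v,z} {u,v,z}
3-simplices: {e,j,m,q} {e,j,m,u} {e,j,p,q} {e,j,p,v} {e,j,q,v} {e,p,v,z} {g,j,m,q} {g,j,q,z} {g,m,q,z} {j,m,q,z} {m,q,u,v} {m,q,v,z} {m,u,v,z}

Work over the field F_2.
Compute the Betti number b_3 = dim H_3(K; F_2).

b_3=0

n_0=9 n_1=34 n_2=42 n_3=13  [Z2]
∂1: piv[eg,ej,em,ep,eq,eu,ev,ez] rk=8  ker:gj,gm,gq,gu,gv,gz,jm,jp,jq,ju,jv,jz,mq,mu,mv,mz,pq,pu,pv,pz,qu,qv,qz,uv,uz,vz
∂2: piv[egu,egv,ejm,ejp,ejq,eju,ejv,emq,emu,epq,epu,epv,epz,equ,eqv,euz,evz,gjm,gjq,gjz,gmz,gqv,gqz,mqv,muv,muz] rk=26  ker:gmq,jmq,jmu,jmz,jpq,jpv,jqv,jqz,mqu,mqz,mvz,pqu,pvz,quv,qvz,uvz
∂3: piv[ejmq,ejmu,ejpq,ejpv,ejqv,epvz,gjmq,gjqz,gmqz,jmqz,mquv,mqvz,muvz] rk=13
b_3=(13−13)−0=0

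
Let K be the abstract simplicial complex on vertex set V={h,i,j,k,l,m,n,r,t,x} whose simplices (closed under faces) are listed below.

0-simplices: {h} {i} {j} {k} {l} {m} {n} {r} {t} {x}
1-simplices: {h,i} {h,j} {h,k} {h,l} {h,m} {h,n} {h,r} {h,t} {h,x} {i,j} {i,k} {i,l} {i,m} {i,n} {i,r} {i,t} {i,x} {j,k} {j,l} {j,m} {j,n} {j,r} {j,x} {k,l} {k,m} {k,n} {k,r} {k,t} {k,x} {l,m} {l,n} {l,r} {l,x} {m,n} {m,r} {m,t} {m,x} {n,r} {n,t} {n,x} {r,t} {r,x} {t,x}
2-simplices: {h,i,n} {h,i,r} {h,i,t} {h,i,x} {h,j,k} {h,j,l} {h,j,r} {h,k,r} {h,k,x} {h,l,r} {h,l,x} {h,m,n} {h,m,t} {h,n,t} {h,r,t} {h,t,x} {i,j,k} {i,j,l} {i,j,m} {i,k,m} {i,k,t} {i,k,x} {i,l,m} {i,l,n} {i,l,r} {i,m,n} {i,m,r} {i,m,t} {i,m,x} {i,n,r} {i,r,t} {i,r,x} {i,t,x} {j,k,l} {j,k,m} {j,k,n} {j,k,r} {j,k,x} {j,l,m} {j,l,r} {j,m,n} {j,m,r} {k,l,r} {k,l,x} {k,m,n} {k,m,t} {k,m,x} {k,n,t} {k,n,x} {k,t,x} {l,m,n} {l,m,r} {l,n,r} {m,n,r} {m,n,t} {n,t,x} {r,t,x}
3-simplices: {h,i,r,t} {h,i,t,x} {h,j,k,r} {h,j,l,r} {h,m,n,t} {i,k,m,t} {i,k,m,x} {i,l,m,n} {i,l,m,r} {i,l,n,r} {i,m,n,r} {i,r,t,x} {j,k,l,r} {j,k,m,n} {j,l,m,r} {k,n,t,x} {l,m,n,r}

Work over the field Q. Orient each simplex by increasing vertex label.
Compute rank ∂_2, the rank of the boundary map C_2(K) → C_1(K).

n_0=10 n_1=43 n_2=57 n_3=17  [Q]
∂1: piv[hi,hj,hk,hl,hm,hn,hr,ht,hx] rk=9  ker:ij,ik,il,im,in,ir,it,ix,jk,jl,jm,jn,jr,jx,kl,km,kn,kr,kt,kx,lm,ln,lr,lx,mn,mr,mt,mx,nr,nt,nx,rt,rx,tx
∂2: piv[hin,hir,hit,hix,hjk,hjl,hjr,hkr,hkx,hlr,hlx,hmn,hmt,hnt,hrt,htx,ijk,ijl,ijm,ikm,ikt,ikx,ilm,iln,imn,imr,imx,inr,irx,jkl,jkn,jkx,jmn,knx] rk=34  ker:ilr,imt,irt,itx,jkm,jkr,jlm,jlr,jmr,klr,klx,kmn,kmt,kmx,knt,ktx,lmn,lmr,lnr,mnr,mnt,ntx,rtx
∂3: piv[hirt,hitx,hjkr,hjlr,hmnt,ikmt,ikmx,ilmn,ilmr,ilnr,imnr,irtx,jklr,jkmn,jlmr,kntx] rk=16  ker:lmnr
rk∂_2=34

rank∂_2=34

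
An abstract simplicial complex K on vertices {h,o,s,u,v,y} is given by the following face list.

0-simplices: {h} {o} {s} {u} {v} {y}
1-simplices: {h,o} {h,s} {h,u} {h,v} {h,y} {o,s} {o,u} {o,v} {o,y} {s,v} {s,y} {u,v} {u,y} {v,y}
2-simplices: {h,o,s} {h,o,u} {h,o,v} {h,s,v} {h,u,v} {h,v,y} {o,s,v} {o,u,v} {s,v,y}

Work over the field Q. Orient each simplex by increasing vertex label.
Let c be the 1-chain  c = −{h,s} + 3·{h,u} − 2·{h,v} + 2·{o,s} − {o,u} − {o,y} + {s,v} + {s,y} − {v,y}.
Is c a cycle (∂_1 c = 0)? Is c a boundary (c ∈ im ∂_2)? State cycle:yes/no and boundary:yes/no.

cycle:no boundary:no

n_0=6 n_1=14 n_2=9  [Q]
∂1: piv[ho,hs,hu,hv,hy] rk=5  ker:os,ou,ov,oy,sv,sy,uv,uy,vy
∂2: piv[hos,hou,hov,hsv,huv,hvy,svy] rk=7  ker:osv,ouv
∂1c = −{s} + 2·{u} − {y}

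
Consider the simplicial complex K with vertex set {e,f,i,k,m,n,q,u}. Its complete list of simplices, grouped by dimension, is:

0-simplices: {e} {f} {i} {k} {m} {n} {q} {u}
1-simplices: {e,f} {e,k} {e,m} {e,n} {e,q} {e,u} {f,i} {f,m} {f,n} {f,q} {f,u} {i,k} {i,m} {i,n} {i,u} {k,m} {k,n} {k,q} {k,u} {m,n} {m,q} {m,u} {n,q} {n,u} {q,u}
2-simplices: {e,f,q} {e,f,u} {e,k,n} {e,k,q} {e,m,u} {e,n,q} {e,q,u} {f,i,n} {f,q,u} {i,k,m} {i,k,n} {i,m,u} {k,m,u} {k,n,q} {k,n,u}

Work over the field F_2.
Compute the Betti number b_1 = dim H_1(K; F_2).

b_1=5

n_0=8 n_1=25 n_2=15  [Z2]
∂1: piv[ef,ek,em,en,eq,eu,fi] rk=7  ker:fm,fn,fq,fu,ik,im,in,iu,km,kn,kq,ku,mn,mq,mu,nq,nu,qu
∂2: piv[efq,efu,ekn,ekq,emu,enq,equ,fin,ikm,ikn,imu,kmu,knu] rk=13  ker:fqu,knq
b_1=(25−7)−13=5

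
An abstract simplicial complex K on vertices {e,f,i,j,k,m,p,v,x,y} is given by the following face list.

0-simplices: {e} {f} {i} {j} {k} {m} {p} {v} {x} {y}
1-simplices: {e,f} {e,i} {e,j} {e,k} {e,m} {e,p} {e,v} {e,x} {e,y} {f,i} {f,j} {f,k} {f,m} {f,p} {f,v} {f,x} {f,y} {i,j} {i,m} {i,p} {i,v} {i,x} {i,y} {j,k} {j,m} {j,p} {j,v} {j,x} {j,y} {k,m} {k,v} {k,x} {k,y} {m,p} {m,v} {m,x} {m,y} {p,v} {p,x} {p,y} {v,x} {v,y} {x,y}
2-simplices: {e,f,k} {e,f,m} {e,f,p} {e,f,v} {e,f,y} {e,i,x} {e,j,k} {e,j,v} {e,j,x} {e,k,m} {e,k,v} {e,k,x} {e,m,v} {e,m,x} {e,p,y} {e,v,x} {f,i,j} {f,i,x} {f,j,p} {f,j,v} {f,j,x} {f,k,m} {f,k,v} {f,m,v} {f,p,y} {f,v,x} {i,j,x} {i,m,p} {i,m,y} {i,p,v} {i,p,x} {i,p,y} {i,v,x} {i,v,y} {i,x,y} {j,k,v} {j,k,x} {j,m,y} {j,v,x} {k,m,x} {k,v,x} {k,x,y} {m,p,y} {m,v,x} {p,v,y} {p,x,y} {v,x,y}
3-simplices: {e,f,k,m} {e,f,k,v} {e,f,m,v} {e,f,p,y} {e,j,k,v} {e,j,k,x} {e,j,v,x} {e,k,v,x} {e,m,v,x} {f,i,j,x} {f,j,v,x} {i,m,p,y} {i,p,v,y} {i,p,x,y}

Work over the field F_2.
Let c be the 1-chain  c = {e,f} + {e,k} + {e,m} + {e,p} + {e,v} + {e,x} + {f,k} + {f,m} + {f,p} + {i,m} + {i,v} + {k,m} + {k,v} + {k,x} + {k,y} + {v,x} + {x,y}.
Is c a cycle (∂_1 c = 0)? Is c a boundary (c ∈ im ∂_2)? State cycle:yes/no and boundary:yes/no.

n_0=10 n_1=43 n_2=47 n_3=14  [Z2]
∂1: piv[ef,ei,ej,ek,em,ep,ev,ex,ey] rk=9  ker:fi,fj,fk,fm,fp,fv,fx,fy,ij,im,ip,iv,ix,iy,jk,jm,jp,jv,jx,jy,km,kv,kx,ky,mp,mv,mx,my,pv,px,py,vx,vy,xy
∂2: piv[efk,efm,efp,efv,efy,eix,ejk,ejv,ejx,ekm,ekv,ekx,emv,emx,epy,evx,fij,fix,fjp,fjv,fjx,imp,imy,ipv,ipx,ipy,ivx,ivy,ixy,jmy,kxy] rk=31  ker:fkm,fkv,fmv,fpy,fvx,ijx,jkv,jkx,jvx,kmx,kvx,mpy,mvx,pvy,pxy,vxy
∂3: piv[efkm,efkv,efmv,efpy,ejkv,ejkx,ejvx,ekvx,emvx,fijx,fjvx,impy,ipvy,ipxy] rk=14
∂1c = 0
c vs im∂2: residual ≠ 0 ⇒ not boundary

cycle:yes boundary:no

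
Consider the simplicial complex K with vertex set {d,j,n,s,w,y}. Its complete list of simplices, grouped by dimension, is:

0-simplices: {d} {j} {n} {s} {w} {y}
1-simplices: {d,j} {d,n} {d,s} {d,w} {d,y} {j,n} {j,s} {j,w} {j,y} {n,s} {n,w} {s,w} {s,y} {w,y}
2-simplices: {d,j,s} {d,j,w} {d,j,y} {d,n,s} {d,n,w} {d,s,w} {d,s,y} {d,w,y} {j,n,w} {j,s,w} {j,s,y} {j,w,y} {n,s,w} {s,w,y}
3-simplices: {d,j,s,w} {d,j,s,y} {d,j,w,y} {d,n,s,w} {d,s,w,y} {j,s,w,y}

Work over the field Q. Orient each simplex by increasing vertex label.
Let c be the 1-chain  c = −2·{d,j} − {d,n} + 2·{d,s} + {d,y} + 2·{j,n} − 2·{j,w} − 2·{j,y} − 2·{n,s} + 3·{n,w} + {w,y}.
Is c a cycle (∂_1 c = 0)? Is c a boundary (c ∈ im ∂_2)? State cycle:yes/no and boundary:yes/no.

cycle:yes boundary:yes

n_0=6 n_1=14 n_2=14 n_3=6  [Q]
∂1: piv[dj,dn,ds,dw,dy] rk=5  ker:jn,js,jw,jy,ns,nw,sw,sy,wy
∂2: piv[djs,djw,djy,dns,dnw,dsw,dsy,dwy,jnw] rk=9  ker:jsw,jsy,jwy,nsw,swy
∂3: piv[djsw,djsy,djwy,dnsw,dswy] rk=5  ker:jswy
∂1c = 0
c vs im∂2: reduces to 0 ⇒ boundary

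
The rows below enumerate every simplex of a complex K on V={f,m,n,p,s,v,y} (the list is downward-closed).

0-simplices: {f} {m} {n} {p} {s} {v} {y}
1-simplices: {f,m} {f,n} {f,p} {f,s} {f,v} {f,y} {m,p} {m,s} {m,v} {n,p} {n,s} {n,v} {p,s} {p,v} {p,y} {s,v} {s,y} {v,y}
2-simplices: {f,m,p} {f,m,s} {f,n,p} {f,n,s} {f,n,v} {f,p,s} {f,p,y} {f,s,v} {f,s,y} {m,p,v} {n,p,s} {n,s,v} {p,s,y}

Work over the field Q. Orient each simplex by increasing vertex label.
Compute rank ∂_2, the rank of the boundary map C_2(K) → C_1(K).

rank∂_2=10

n_0=7 n_1=18 n_2=13  [Q]
∂1: piv[fm,fn,fp,fs,fv,fy] rk=6  ker:mp,ms,mv,np,ns,nv,ps,pv,py,sv,sy,vy
∂2: piv[fmp,fms,fnp,fns,fnv,fps,fpy,fsv,fsy,mpv] rk=10  ker:nps,nsv,psy
rk∂_2=10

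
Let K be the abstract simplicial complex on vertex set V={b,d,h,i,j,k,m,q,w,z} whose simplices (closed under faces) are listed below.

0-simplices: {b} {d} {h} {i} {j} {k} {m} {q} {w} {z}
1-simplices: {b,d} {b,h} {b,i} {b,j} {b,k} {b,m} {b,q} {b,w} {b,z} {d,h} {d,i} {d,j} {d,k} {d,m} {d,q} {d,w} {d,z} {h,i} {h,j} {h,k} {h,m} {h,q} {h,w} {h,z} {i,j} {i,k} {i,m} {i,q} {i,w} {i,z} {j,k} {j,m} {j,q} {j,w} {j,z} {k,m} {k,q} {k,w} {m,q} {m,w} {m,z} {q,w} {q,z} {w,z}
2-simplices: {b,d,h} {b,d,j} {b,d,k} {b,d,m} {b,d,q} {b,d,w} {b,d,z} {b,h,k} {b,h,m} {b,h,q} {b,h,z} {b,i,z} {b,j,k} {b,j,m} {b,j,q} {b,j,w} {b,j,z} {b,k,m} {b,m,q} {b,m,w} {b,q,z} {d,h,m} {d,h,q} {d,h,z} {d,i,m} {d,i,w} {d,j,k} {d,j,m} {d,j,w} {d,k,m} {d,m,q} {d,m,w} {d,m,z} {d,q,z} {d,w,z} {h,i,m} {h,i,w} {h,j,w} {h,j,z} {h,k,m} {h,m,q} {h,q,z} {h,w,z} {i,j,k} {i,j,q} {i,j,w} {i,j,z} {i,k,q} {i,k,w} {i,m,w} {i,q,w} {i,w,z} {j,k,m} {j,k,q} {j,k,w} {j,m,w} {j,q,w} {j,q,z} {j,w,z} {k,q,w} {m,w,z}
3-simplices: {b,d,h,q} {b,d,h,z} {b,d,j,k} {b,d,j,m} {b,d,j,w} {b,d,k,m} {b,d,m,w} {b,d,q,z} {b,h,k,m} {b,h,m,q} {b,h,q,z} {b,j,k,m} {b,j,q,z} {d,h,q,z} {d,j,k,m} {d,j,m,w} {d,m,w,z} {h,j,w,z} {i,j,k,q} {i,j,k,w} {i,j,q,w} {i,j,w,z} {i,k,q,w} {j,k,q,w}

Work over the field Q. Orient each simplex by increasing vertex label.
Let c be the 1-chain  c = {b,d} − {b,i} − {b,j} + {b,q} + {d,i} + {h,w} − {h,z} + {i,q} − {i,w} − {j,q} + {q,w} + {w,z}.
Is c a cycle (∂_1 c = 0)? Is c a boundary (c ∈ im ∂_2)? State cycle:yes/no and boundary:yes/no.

n_0=10 n_1=44 n_2=61 n_3=24  [Q]
∂1: piv[bd,bh,bi,bj,bk,bm,bq,bw,bz] rk=9  ker:dh,di,dj,dk,dm,dq,dw,dz,hi,hj,hk,hm,hq,hw,hz,ij,ik,im,iq,iw,iz,jk,jm,jq,jw,jz,km,kq,kw,mq,mw,mz,qw,qz,wz
∂2: piv[bdh,bdj,bdk,bdm,bdq,bdw,bdz,bhk,bhm,bhq,bhz,biz,bjk,bjm,bjq,bjw,bjz,bkm,bmq,bmw,bqz,dim,diw,dmz,dwz,him,hiw,hjw,ijk,ijq,ijw,ijz,ikq,ikw,iqw] rk=35  ker:dhm,dhq,dhz,djk,djm,djw,dkm,dmq,dmw,dqz,hjz,hkm,hmq,hqz,hwz,imw,iwz,jkm,jkq,jkw,jmw,jqw,jqz,jwz,kqw,mwz
∂3: piv[bdhq,bdhz,bdjk,bdjm,bdjw,bdkm,bdmw,bdqz,bhkm,bhmq,bhqz,bjkm,bjqz,djmw,dmwz,hjwz,ijkq,ijkw,ijqw,ijwz,ikqw] rk=21  ker:dhqz,djkm,jkqw
∂1c = 0
c vs im∂2: reduces to 0 ⇒ boundary

cycle:yes boundary:yes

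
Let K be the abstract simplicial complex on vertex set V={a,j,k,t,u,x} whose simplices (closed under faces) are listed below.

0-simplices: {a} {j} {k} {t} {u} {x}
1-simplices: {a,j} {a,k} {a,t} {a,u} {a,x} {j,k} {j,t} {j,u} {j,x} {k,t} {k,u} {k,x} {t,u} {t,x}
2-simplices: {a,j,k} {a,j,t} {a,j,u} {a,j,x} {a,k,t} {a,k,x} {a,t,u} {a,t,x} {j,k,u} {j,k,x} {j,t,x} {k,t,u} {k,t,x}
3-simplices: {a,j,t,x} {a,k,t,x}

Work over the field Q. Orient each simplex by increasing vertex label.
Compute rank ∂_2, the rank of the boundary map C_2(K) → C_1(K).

n_0=6 n_1=14 n_2=13 n_3=2  [Q]
∂1: piv[aj,ak,at,au,ax] rk=5  ker:jk,jt,ju,jx,kt,ku,kx,tu,tx
∂2: piv[ajk,ajt,aju,ajx,akt,akx,atu,atx,jku] rk=9  ker:jkx,jtx,ktu,ktx
∂3: piv[ajtx,aktx] rk=2
rk∂_2=9

rank∂_2=9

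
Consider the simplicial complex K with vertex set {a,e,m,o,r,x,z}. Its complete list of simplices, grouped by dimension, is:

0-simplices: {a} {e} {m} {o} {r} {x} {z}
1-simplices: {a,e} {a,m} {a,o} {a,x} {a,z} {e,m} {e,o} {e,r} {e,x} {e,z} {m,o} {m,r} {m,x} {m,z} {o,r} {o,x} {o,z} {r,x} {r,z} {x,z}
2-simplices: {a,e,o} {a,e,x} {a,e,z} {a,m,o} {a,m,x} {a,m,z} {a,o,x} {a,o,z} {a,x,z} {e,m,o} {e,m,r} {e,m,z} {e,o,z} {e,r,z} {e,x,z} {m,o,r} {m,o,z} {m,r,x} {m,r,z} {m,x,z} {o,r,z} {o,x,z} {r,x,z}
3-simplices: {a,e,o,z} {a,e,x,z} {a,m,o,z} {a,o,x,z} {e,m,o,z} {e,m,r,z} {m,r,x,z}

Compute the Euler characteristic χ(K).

n_0=7 n_1=20 n_2=23 n_3=7
χ=+7−20+23−7=3

χ(K)=3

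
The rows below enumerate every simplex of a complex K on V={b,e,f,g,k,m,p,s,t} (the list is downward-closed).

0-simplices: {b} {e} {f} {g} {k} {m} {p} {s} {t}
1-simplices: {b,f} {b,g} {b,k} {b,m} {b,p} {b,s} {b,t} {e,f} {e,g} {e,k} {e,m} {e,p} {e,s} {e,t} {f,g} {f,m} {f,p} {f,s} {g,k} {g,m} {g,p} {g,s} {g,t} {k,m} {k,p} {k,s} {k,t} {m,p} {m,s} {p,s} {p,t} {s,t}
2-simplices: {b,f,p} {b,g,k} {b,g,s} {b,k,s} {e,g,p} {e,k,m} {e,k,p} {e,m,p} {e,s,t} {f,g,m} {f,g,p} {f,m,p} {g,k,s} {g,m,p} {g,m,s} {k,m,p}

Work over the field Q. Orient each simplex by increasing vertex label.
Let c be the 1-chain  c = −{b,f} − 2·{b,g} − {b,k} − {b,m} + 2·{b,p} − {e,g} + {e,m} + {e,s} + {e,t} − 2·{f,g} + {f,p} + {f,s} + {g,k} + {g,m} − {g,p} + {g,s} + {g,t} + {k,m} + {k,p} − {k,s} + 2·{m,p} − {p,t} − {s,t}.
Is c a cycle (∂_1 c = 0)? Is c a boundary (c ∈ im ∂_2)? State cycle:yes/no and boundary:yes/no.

n_0=9 n_1=32 n_2=16  [Q]
∂1: piv[bf,bg,bk,bm,bp,bs,bt,ef] rk=8  ker:eg,ek,em,ep,es,et,fg,fm,fp,fs,gk,gm,gp,gs,gt,km,kp,ks,kt,mp,ms,ps,pt,st
∂2: piv[bfp,bgk,bgs,bks,egp,ekm,ekp,emp,est,fgm,fgp,fmp,gms] rk=13  ker:gks,gmp,kmp
∂1c = 3·{b} − 2·{e} − {f} − 8·{g} − {k} + 6·{p} + 3·{s}

cycle:no boundary:no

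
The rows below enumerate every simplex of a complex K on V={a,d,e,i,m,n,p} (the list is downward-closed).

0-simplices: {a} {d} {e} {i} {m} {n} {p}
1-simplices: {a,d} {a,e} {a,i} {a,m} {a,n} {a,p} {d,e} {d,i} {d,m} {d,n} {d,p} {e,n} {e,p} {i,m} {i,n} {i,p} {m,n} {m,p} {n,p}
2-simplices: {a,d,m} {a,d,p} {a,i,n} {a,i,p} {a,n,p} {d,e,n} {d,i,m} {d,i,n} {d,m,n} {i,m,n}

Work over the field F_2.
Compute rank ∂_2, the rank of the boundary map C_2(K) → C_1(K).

rank∂_2=9

n_0=7 n_1=19 n_2=10  [Z2]
∂1: piv[ad,ae,ai,am,an,ap] rk=6  ker:de,di,dm,dn,dp,en,ep,im,in,ip,mn,mp,np
∂2: piv[adm,adp,ain,aip,anp,den,dim,din,dmn] rk=9  ker:imn
rk∂_2=9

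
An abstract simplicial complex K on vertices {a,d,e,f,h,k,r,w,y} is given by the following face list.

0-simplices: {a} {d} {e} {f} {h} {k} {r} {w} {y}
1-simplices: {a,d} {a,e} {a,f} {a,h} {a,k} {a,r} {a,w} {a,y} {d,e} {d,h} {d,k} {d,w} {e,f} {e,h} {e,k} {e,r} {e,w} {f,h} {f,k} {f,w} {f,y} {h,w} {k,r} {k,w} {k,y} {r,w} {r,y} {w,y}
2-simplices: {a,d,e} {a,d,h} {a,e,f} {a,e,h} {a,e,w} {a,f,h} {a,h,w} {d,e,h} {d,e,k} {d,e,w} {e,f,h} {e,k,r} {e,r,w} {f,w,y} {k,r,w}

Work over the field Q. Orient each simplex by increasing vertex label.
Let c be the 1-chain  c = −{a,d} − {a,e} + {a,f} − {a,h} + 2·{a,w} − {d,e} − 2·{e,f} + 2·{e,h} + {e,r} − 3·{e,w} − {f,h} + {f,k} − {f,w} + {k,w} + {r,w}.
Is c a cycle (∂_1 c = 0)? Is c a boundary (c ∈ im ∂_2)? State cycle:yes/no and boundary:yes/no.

cycle:yes boundary:no

n_0=9 n_1=28 n_2=15  [Q]
∂1: piv[ad,ae,af,ah,ak,ar,aw,ay] rk=8  ker:de,dh,dk,dw,ef,eh,ek,er,ew,fh,fk,fw,fy,hw,kr,kw,ky,rw,ry,wy
∂2: piv[ade,adh,aef,aeh,aew,afh,ahw,dek,dew,ekr,erw,fwy,krw] rk=13  ker:deh,efh
∂1c = 0
c vs im∂2: residual ≠ 0 ⇒ not boundary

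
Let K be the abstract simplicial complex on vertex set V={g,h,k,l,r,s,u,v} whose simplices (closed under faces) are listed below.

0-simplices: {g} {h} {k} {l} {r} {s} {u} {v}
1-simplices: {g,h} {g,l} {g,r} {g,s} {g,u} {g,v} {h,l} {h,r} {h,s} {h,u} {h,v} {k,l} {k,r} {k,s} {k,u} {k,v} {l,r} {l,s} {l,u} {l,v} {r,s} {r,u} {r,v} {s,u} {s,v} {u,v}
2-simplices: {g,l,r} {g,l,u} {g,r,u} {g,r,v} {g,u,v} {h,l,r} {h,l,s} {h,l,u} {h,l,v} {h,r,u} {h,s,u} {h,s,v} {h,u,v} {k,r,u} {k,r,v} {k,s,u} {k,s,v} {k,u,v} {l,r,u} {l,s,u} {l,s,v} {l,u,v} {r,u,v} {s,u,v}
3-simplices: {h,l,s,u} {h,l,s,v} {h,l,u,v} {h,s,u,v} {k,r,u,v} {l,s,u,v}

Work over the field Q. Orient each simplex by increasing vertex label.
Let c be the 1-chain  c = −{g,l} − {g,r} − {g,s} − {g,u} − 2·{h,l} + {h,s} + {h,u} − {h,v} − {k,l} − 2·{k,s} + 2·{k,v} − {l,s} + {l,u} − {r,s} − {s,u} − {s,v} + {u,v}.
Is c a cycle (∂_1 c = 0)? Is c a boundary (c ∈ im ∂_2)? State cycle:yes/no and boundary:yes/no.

cycle:no boundary:no

n_0=8 n_1=26 n_2=24 n_3=6  [Q]
∂1: piv[gh,gl,gr,gs,gu,gv,kl] rk=7  ker:hl,hr,hs,hu,hv,kr,ks,ku,kv,lr,ls,lu,lv,rs,ru,rv,su,sv,uv
∂2: piv[glr,glu,gru,grv,guv,hlr,hls,hlu,hlv,hsu,hsv,huv,kru,krv,ksu] rk=15  ker:hru,ksv,kuv,lru,lsu,lsv,luv,ruv,suv
∂3: piv[hlsu,hlsv,hluv,hsuv,kruv] rk=5  ker:lsuv
∂1c = 4·{g} + {h} + {k} − 4·{l} − 2·{s} − {u} + {v}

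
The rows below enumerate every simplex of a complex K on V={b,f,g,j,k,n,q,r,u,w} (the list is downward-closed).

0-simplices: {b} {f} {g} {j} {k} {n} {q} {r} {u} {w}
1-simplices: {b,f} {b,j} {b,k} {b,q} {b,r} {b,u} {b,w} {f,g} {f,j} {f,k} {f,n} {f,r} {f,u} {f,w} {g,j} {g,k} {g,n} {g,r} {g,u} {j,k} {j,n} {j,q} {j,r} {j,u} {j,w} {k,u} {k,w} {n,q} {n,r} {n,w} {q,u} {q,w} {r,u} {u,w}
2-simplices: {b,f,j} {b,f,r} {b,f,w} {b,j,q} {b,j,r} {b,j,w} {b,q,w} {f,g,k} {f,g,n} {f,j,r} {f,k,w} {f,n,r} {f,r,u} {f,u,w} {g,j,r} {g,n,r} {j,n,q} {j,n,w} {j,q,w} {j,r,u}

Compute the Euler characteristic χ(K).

χ(K)=-4

n_0=10 n_1=34 n_2=20
χ=+10−34+20=-4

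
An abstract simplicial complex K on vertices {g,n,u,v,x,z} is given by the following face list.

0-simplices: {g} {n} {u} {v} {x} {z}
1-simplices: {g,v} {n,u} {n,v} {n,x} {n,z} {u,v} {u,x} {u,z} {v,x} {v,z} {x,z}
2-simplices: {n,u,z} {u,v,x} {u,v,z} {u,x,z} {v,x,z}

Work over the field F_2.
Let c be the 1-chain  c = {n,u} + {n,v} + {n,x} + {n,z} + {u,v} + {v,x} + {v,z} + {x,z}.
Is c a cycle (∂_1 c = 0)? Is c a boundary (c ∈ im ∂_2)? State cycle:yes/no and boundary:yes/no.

cycle:no boundary:no

n_0=6 n_1=11 n_2=5  [Z2]
∂1: piv[gv,nu,nv,nx,nz] rk=5  ker:uv,ux,uz,vx,vz,xz
∂2: piv[nuz,uvx,uvz,uxz] rk=4  ker:vxz
∂1c = {x} + {z}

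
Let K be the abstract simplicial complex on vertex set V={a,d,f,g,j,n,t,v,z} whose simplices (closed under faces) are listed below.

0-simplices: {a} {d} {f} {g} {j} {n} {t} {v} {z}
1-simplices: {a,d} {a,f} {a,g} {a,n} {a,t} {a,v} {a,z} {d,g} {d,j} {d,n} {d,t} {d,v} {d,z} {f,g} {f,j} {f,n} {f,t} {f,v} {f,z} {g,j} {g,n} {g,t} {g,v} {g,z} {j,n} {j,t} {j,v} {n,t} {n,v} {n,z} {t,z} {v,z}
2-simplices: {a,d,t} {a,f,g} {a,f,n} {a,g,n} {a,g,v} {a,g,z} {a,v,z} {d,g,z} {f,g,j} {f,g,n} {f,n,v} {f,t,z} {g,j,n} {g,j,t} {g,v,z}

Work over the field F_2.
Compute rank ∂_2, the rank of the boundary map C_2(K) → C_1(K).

rank∂_2=13

n_0=9 n_1=32 n_2=15  [Z2]
∂1: piv[ad,af,ag,an,at,av,az,dj] rk=8  ker:dg,dn,dt,dv,dz,fg,fj,fn,ft,fv,fz,gj,gn,gt,gv,gz,jn,jt,jv,nt,nv,nz,tz,vz
∂2: piv[adt,afg,afn,agn,agv,agz,avz,dgz,fgj,fnv,ftz,gjn,gjt] rk=13  ker:fgn,gvz
rk∂_2=13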